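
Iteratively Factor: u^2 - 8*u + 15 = (u - 5)*(u - 3)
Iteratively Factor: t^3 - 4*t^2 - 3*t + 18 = (t + 2)*(t^2 - 6*t + 9) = (t - 3)*(t + 2)*(t - 3)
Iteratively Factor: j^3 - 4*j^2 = (j)*(j^2 - 4*j) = j*(j - 4)*(j)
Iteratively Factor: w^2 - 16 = (w + 4)*(w - 4)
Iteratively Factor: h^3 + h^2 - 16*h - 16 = (h - 4)*(h^2 + 5*h + 4) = (h - 4)*(h + 1)*(h + 4)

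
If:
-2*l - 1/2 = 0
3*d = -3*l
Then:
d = 1/4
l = -1/4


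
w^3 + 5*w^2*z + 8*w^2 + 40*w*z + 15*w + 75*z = (w + 3)*(w + 5)*(w + 5*z)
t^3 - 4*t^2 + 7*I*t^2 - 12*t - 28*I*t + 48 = (t - 4)*(t + 3*I)*(t + 4*I)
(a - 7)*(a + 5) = a^2 - 2*a - 35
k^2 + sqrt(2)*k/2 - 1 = (k - sqrt(2)/2)*(k + sqrt(2))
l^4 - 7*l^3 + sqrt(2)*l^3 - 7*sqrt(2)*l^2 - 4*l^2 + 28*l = l*(l - 7)*(l - sqrt(2))*(l + 2*sqrt(2))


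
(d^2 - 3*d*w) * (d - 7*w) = d^3 - 10*d^2*w + 21*d*w^2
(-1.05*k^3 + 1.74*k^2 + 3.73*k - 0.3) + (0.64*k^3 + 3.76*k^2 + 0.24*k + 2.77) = -0.41*k^3 + 5.5*k^2 + 3.97*k + 2.47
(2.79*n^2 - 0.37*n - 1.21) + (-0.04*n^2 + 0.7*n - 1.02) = 2.75*n^2 + 0.33*n - 2.23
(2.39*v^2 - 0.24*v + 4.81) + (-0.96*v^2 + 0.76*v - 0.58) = 1.43*v^2 + 0.52*v + 4.23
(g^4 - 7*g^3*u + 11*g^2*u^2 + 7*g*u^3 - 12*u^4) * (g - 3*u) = g^5 - 10*g^4*u + 32*g^3*u^2 - 26*g^2*u^3 - 33*g*u^4 + 36*u^5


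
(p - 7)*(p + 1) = p^2 - 6*p - 7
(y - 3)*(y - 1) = y^2 - 4*y + 3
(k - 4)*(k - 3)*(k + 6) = k^3 - k^2 - 30*k + 72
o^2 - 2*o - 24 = (o - 6)*(o + 4)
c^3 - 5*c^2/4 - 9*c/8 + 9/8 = (c - 3/2)*(c - 3/4)*(c + 1)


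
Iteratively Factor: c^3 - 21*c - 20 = (c + 4)*(c^2 - 4*c - 5) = (c + 1)*(c + 4)*(c - 5)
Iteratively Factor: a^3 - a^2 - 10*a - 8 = (a - 4)*(a^2 + 3*a + 2) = (a - 4)*(a + 2)*(a + 1)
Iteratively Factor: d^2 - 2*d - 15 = (d - 5)*(d + 3)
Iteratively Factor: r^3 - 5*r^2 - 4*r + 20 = (r - 5)*(r^2 - 4) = (r - 5)*(r + 2)*(r - 2)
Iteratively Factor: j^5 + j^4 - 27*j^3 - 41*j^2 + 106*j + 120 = (j + 3)*(j^4 - 2*j^3 - 21*j^2 + 22*j + 40) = (j - 5)*(j + 3)*(j^3 + 3*j^2 - 6*j - 8) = (j - 5)*(j + 1)*(j + 3)*(j^2 + 2*j - 8) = (j - 5)*(j - 2)*(j + 1)*(j + 3)*(j + 4)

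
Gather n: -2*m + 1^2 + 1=2 - 2*m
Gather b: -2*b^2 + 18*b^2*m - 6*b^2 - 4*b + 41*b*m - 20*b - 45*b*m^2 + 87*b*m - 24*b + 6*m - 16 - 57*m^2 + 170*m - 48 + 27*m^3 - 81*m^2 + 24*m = b^2*(18*m - 8) + b*(-45*m^2 + 128*m - 48) + 27*m^3 - 138*m^2 + 200*m - 64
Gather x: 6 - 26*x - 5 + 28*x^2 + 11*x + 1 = 28*x^2 - 15*x + 2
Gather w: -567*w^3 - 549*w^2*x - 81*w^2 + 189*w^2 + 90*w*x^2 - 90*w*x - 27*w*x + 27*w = -567*w^3 + w^2*(108 - 549*x) + w*(90*x^2 - 117*x + 27)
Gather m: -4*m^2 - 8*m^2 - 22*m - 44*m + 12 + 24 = -12*m^2 - 66*m + 36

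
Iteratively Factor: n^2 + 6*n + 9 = (n + 3)*(n + 3)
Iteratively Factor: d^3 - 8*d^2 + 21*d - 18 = (d - 3)*(d^2 - 5*d + 6) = (d - 3)^2*(d - 2)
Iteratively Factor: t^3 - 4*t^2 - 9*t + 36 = (t + 3)*(t^2 - 7*t + 12) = (t - 3)*(t + 3)*(t - 4)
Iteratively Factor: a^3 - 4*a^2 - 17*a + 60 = (a - 3)*(a^2 - a - 20) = (a - 3)*(a + 4)*(a - 5)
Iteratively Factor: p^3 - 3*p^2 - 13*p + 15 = (p + 3)*(p^2 - 6*p + 5) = (p - 1)*(p + 3)*(p - 5)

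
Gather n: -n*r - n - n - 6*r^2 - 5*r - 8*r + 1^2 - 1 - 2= n*(-r - 2) - 6*r^2 - 13*r - 2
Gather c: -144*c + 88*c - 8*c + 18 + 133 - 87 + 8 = 72 - 64*c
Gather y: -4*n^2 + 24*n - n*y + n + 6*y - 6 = -4*n^2 + 25*n + y*(6 - n) - 6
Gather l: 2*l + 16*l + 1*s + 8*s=18*l + 9*s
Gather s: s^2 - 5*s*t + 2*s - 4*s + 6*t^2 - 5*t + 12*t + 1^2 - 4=s^2 + s*(-5*t - 2) + 6*t^2 + 7*t - 3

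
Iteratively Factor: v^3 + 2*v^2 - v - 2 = (v + 1)*(v^2 + v - 2) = (v - 1)*(v + 1)*(v + 2)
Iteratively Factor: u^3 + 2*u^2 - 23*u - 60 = (u - 5)*(u^2 + 7*u + 12) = (u - 5)*(u + 3)*(u + 4)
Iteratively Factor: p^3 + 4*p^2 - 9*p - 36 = (p - 3)*(p^2 + 7*p + 12) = (p - 3)*(p + 4)*(p + 3)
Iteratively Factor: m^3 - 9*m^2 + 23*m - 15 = (m - 1)*(m^2 - 8*m + 15) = (m - 3)*(m - 1)*(m - 5)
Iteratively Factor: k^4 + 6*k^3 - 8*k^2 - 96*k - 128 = (k + 4)*(k^3 + 2*k^2 - 16*k - 32) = (k + 2)*(k + 4)*(k^2 - 16) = (k + 2)*(k + 4)^2*(k - 4)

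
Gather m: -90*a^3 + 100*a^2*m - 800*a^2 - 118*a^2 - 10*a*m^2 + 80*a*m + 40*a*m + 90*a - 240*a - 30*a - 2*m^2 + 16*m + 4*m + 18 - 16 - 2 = -90*a^3 - 918*a^2 - 180*a + m^2*(-10*a - 2) + m*(100*a^2 + 120*a + 20)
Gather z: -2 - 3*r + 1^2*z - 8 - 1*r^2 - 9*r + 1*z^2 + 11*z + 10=-r^2 - 12*r + z^2 + 12*z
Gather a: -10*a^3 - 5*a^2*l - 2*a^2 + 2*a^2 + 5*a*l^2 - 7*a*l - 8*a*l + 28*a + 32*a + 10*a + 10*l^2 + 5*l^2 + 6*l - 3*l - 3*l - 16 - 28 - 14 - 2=-10*a^3 - 5*a^2*l + a*(5*l^2 - 15*l + 70) + 15*l^2 - 60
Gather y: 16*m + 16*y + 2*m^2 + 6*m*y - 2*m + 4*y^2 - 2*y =2*m^2 + 14*m + 4*y^2 + y*(6*m + 14)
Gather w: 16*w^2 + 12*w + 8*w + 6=16*w^2 + 20*w + 6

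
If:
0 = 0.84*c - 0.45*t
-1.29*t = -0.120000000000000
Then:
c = 0.05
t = 0.09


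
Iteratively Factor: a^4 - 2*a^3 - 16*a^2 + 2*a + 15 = (a + 1)*(a^3 - 3*a^2 - 13*a + 15) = (a - 1)*(a + 1)*(a^2 - 2*a - 15) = (a - 5)*(a - 1)*(a + 1)*(a + 3)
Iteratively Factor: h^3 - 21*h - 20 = (h + 4)*(h^2 - 4*h - 5) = (h - 5)*(h + 4)*(h + 1)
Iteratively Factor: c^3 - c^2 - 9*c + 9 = (c + 3)*(c^2 - 4*c + 3) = (c - 1)*(c + 3)*(c - 3)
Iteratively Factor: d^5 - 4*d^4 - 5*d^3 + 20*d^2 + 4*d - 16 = (d - 2)*(d^4 - 2*d^3 - 9*d^2 + 2*d + 8) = (d - 4)*(d - 2)*(d^3 + 2*d^2 - d - 2) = (d - 4)*(d - 2)*(d + 2)*(d^2 - 1) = (d - 4)*(d - 2)*(d - 1)*(d + 2)*(d + 1)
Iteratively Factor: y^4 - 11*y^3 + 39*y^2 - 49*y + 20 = (y - 5)*(y^3 - 6*y^2 + 9*y - 4) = (y - 5)*(y - 4)*(y^2 - 2*y + 1) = (y - 5)*(y - 4)*(y - 1)*(y - 1)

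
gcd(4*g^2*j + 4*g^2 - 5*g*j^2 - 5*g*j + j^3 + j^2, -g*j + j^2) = g - j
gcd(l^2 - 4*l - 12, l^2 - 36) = l - 6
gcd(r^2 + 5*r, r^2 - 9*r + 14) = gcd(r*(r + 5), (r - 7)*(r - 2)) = 1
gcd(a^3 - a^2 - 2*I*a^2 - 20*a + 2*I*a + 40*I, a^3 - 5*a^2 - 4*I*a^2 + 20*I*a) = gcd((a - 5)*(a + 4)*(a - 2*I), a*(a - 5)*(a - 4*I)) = a - 5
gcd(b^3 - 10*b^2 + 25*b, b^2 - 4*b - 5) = b - 5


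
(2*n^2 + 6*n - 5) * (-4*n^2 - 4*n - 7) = -8*n^4 - 32*n^3 - 18*n^2 - 22*n + 35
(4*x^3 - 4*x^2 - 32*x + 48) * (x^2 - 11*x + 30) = 4*x^5 - 48*x^4 + 132*x^3 + 280*x^2 - 1488*x + 1440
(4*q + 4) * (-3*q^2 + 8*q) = -12*q^3 + 20*q^2 + 32*q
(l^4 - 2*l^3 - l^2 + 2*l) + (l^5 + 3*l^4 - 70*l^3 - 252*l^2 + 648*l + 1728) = l^5 + 4*l^4 - 72*l^3 - 253*l^2 + 650*l + 1728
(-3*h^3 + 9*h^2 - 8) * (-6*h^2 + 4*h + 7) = 18*h^5 - 66*h^4 + 15*h^3 + 111*h^2 - 32*h - 56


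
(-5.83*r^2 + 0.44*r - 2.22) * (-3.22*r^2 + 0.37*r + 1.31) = 18.7726*r^4 - 3.5739*r^3 - 0.326099999999999*r^2 - 0.245*r - 2.9082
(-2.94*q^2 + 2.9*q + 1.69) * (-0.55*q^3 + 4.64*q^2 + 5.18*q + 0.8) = 1.617*q^5 - 15.2366*q^4 - 2.7027*q^3 + 20.5116*q^2 + 11.0742*q + 1.352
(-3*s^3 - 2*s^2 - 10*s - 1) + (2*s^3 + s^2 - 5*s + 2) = -s^3 - s^2 - 15*s + 1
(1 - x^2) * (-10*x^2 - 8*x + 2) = 10*x^4 + 8*x^3 - 12*x^2 - 8*x + 2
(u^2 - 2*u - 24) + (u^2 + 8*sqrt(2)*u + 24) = 2*u^2 - 2*u + 8*sqrt(2)*u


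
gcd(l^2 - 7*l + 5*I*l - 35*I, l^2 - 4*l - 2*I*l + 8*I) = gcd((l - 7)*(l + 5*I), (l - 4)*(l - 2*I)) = 1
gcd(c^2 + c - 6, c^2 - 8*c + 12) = c - 2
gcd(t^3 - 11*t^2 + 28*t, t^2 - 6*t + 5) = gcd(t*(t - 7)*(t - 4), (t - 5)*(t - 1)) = 1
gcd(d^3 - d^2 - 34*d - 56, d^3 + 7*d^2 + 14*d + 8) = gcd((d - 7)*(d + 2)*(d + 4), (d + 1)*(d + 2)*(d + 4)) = d^2 + 6*d + 8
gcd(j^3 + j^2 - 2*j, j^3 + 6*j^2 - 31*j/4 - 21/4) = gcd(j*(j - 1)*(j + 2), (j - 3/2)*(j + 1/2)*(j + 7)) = 1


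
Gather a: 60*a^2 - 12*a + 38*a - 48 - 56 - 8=60*a^2 + 26*a - 112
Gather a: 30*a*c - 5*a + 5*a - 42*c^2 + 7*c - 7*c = 30*a*c - 42*c^2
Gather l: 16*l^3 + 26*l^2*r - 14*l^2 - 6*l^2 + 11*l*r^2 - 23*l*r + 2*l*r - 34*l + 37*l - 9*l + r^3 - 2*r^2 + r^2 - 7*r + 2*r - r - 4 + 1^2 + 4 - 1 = 16*l^3 + l^2*(26*r - 20) + l*(11*r^2 - 21*r - 6) + r^3 - r^2 - 6*r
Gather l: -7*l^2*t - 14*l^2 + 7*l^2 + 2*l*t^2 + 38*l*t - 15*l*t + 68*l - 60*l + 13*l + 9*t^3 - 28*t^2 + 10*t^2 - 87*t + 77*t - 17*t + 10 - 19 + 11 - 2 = l^2*(-7*t - 7) + l*(2*t^2 + 23*t + 21) + 9*t^3 - 18*t^2 - 27*t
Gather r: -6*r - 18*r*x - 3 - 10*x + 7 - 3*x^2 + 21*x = r*(-18*x - 6) - 3*x^2 + 11*x + 4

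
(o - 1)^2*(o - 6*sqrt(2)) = o^3 - 6*sqrt(2)*o^2 - 2*o^2 + o + 12*sqrt(2)*o - 6*sqrt(2)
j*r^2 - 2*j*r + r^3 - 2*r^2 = r*(j + r)*(r - 2)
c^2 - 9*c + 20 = (c - 5)*(c - 4)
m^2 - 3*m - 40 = (m - 8)*(m + 5)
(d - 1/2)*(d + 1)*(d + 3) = d^3 + 7*d^2/2 + d - 3/2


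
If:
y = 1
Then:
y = 1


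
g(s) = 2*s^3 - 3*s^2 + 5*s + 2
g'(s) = 6*s^2 - 6*s + 5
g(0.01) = 2.05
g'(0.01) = 4.94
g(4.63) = 159.34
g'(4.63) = 105.84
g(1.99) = 15.83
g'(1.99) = 16.82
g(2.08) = 17.42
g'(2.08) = 18.48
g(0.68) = 4.64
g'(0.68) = 3.69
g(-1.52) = -19.55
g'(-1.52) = 27.98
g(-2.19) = -44.35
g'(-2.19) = 46.92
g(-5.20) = -386.34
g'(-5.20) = 198.44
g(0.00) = 2.00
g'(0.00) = 5.00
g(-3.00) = -94.00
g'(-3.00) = 77.00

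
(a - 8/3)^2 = a^2 - 16*a/3 + 64/9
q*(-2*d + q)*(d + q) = -2*d^2*q - d*q^2 + q^3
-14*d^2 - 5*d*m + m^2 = (-7*d + m)*(2*d + m)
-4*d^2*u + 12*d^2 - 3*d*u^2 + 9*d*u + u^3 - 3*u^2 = (-4*d + u)*(d + u)*(u - 3)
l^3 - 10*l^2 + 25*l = l*(l - 5)^2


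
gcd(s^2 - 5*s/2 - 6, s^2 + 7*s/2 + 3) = s + 3/2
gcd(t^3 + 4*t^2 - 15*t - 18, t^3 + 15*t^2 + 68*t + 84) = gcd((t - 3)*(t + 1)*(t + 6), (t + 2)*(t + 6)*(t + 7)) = t + 6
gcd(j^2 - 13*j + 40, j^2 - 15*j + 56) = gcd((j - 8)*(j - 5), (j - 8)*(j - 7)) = j - 8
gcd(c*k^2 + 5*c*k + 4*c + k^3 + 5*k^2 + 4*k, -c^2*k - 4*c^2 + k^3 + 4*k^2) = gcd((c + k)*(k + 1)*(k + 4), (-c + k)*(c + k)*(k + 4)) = c*k + 4*c + k^2 + 4*k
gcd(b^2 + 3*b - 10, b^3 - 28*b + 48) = b - 2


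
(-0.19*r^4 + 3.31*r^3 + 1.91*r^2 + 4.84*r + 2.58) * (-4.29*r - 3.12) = 0.8151*r^5 - 13.6071*r^4 - 18.5211*r^3 - 26.7228*r^2 - 26.169*r - 8.0496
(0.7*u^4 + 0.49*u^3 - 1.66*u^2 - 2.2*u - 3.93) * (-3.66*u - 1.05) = -2.562*u^5 - 2.5284*u^4 + 5.5611*u^3 + 9.795*u^2 + 16.6938*u + 4.1265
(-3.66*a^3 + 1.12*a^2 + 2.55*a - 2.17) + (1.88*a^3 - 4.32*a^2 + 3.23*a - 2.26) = -1.78*a^3 - 3.2*a^2 + 5.78*a - 4.43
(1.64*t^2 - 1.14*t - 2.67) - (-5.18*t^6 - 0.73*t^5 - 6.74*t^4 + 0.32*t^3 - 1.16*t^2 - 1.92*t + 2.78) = 5.18*t^6 + 0.73*t^5 + 6.74*t^4 - 0.32*t^3 + 2.8*t^2 + 0.78*t - 5.45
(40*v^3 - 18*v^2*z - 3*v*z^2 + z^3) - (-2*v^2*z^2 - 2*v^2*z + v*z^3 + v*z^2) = 40*v^3 + 2*v^2*z^2 - 16*v^2*z - v*z^3 - 4*v*z^2 + z^3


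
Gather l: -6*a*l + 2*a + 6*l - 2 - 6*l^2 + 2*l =2*a - 6*l^2 + l*(8 - 6*a) - 2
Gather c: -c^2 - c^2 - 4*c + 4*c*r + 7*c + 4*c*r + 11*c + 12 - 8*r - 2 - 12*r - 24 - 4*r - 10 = -2*c^2 + c*(8*r + 14) - 24*r - 24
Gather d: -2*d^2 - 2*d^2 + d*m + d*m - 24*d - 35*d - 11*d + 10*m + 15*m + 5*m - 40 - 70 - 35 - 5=-4*d^2 + d*(2*m - 70) + 30*m - 150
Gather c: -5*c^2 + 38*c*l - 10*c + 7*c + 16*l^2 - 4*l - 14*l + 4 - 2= -5*c^2 + c*(38*l - 3) + 16*l^2 - 18*l + 2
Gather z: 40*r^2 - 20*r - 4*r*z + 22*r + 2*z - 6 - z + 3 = 40*r^2 + 2*r + z*(1 - 4*r) - 3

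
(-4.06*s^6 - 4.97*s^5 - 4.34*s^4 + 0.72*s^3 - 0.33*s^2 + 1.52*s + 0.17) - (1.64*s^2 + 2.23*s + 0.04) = -4.06*s^6 - 4.97*s^5 - 4.34*s^4 + 0.72*s^3 - 1.97*s^2 - 0.71*s + 0.13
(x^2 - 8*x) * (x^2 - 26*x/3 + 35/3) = x^4 - 50*x^3/3 + 81*x^2 - 280*x/3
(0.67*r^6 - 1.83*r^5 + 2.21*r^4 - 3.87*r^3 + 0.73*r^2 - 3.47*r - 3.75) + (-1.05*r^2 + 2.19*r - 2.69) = 0.67*r^6 - 1.83*r^5 + 2.21*r^4 - 3.87*r^3 - 0.32*r^2 - 1.28*r - 6.44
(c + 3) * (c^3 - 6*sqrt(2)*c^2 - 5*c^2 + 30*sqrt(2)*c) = c^4 - 6*sqrt(2)*c^3 - 2*c^3 - 15*c^2 + 12*sqrt(2)*c^2 + 90*sqrt(2)*c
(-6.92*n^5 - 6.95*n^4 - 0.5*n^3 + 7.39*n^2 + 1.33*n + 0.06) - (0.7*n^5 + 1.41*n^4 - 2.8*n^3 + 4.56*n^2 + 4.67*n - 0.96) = -7.62*n^5 - 8.36*n^4 + 2.3*n^3 + 2.83*n^2 - 3.34*n + 1.02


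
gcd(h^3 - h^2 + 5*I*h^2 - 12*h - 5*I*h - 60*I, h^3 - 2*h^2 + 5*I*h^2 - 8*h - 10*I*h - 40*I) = h^2 + h*(-4 + 5*I) - 20*I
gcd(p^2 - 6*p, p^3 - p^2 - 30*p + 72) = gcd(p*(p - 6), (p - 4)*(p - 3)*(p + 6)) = 1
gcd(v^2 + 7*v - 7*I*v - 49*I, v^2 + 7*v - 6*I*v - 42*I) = v + 7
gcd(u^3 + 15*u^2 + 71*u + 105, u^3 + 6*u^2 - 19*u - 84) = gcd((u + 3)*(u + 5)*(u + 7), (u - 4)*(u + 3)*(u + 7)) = u^2 + 10*u + 21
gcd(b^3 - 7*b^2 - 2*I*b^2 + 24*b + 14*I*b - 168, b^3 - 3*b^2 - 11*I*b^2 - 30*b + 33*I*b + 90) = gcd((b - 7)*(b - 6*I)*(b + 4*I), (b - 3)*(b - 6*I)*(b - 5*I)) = b - 6*I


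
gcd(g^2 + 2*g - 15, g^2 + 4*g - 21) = g - 3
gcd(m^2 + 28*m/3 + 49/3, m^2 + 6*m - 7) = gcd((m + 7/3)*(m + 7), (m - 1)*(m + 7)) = m + 7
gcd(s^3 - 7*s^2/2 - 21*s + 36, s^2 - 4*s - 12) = s - 6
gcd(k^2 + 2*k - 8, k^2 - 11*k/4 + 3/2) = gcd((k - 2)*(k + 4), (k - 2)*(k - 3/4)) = k - 2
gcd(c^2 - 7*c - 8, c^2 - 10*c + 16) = c - 8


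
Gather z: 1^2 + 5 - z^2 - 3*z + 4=-z^2 - 3*z + 10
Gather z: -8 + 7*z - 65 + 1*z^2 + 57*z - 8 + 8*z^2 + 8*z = 9*z^2 + 72*z - 81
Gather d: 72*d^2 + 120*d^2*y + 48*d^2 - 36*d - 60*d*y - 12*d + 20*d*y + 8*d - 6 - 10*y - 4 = d^2*(120*y + 120) + d*(-40*y - 40) - 10*y - 10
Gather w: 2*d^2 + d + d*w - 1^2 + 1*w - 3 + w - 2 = 2*d^2 + d + w*(d + 2) - 6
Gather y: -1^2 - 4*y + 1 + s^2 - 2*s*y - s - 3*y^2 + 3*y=s^2 - s - 3*y^2 + y*(-2*s - 1)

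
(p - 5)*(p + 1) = p^2 - 4*p - 5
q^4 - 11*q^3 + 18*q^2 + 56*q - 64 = (q - 8)*(q - 4)*(q - 1)*(q + 2)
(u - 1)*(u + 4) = u^2 + 3*u - 4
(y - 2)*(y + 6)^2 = y^3 + 10*y^2 + 12*y - 72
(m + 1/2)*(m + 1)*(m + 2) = m^3 + 7*m^2/2 + 7*m/2 + 1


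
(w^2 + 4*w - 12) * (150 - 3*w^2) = -3*w^4 - 12*w^3 + 186*w^2 + 600*w - 1800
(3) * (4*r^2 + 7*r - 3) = 12*r^2 + 21*r - 9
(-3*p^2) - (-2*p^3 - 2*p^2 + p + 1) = 2*p^3 - p^2 - p - 1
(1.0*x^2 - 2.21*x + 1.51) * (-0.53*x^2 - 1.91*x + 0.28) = -0.53*x^4 - 0.7387*x^3 + 3.7008*x^2 - 3.5029*x + 0.4228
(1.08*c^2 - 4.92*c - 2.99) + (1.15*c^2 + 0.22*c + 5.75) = 2.23*c^2 - 4.7*c + 2.76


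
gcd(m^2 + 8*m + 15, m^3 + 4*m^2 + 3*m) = m + 3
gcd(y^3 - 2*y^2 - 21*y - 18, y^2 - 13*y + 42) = y - 6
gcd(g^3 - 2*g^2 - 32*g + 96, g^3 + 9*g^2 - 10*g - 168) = g^2 + 2*g - 24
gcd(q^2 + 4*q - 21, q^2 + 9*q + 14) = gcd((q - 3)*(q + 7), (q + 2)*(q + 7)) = q + 7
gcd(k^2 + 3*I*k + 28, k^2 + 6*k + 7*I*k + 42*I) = k + 7*I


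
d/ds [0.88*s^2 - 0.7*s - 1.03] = 1.76*s - 0.7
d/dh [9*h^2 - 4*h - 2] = 18*h - 4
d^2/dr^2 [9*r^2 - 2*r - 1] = 18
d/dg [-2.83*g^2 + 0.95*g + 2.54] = 0.95 - 5.66*g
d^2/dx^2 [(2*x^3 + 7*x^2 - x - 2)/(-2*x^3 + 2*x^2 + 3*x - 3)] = 12*(-6*x^6 - 4*x^5 - 3*x^4 + 42*x^3 - 20*x^2 - 6*x - 4)/(8*x^9 - 24*x^8 - 12*x^7 + 100*x^6 - 54*x^5 - 126*x^4 + 135*x^3 + 27*x^2 - 81*x + 27)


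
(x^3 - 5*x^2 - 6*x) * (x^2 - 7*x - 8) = x^5 - 12*x^4 + 21*x^3 + 82*x^2 + 48*x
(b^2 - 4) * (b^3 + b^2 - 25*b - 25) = b^5 + b^4 - 29*b^3 - 29*b^2 + 100*b + 100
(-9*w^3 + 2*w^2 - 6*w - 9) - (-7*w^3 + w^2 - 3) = -2*w^3 + w^2 - 6*w - 6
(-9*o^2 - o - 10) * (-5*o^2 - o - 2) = 45*o^4 + 14*o^3 + 69*o^2 + 12*o + 20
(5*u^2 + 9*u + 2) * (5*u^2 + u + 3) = 25*u^4 + 50*u^3 + 34*u^2 + 29*u + 6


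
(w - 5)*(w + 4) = w^2 - w - 20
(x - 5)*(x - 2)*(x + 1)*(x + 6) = x^4 - 33*x^2 + 28*x + 60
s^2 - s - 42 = (s - 7)*(s + 6)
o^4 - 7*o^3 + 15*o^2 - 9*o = o*(o - 3)^2*(o - 1)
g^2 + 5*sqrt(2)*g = g*(g + 5*sqrt(2))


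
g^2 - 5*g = g*(g - 5)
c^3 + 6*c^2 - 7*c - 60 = (c - 3)*(c + 4)*(c + 5)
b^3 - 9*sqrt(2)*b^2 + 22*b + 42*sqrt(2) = (b - 7*sqrt(2))*(b - 3*sqrt(2))*(b + sqrt(2))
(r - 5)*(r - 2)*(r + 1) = r^3 - 6*r^2 + 3*r + 10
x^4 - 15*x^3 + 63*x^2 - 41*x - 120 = (x - 8)*(x - 5)*(x - 3)*(x + 1)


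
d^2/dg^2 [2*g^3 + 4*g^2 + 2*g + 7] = 12*g + 8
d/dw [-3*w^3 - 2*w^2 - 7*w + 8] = -9*w^2 - 4*w - 7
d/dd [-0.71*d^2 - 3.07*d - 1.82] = -1.42*d - 3.07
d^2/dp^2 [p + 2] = 0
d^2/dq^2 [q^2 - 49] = 2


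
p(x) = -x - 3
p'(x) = -1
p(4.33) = -7.33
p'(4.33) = -1.00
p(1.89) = -4.89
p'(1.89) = -1.00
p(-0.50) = -2.50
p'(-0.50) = -1.00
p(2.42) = -5.42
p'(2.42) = -1.00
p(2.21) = -5.21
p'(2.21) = -1.00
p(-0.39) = -2.61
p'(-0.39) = -1.00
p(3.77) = -6.77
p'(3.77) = -1.00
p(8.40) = -11.40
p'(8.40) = -1.00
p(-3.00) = 0.00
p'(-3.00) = -1.00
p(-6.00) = 3.00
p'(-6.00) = -1.00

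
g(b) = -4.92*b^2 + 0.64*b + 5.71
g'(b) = 0.64 - 9.84*b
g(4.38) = -85.87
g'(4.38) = -42.46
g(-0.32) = 5.00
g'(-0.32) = 3.79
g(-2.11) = -17.54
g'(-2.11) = 21.40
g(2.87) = -32.98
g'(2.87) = -27.60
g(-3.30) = -49.98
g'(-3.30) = 33.11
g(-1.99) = -15.05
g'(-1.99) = 20.22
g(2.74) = -29.47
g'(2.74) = -26.32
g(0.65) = 4.05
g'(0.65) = -5.76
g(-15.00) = -1110.89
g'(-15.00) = 148.24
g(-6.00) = -175.25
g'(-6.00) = 59.68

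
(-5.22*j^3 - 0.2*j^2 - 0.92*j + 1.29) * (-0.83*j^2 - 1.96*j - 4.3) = 4.3326*j^5 + 10.3972*j^4 + 23.6016*j^3 + 1.5925*j^2 + 1.4276*j - 5.547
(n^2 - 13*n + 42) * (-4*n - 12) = -4*n^3 + 40*n^2 - 12*n - 504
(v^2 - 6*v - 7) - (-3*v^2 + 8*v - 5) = 4*v^2 - 14*v - 2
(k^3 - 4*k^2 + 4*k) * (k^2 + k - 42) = k^5 - 3*k^4 - 42*k^3 + 172*k^2 - 168*k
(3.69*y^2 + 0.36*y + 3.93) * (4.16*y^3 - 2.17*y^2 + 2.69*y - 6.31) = 15.3504*y^5 - 6.5097*y^4 + 25.4937*y^3 - 30.8436*y^2 + 8.3001*y - 24.7983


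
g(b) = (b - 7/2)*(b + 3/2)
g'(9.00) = 16.00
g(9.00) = 57.75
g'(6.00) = 10.00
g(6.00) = 18.75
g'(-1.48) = -4.96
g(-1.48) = -0.10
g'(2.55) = 3.10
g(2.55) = -3.85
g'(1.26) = 0.52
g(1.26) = -6.18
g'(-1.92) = -5.84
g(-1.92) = 2.28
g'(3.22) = 4.44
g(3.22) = -1.32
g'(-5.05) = -12.10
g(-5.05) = 30.35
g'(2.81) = 3.62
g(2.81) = -2.97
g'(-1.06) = -4.12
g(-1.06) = -2.01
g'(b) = 2*b - 2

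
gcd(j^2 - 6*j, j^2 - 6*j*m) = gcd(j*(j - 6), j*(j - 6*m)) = j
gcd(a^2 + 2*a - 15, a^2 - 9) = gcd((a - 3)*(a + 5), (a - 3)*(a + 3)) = a - 3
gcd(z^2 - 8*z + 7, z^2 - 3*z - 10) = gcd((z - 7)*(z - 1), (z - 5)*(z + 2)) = 1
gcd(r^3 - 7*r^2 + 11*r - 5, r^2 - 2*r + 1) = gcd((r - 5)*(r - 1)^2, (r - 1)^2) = r^2 - 2*r + 1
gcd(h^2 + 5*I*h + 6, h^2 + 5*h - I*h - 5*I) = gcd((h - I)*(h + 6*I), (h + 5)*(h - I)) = h - I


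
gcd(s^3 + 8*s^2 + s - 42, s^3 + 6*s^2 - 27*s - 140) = s + 7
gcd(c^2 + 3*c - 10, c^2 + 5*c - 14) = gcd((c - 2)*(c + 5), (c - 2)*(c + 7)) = c - 2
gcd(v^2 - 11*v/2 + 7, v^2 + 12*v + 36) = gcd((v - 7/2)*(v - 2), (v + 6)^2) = 1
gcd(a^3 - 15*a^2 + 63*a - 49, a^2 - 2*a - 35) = a - 7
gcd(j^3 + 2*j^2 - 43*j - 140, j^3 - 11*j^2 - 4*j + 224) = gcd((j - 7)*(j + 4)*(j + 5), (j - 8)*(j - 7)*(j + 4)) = j^2 - 3*j - 28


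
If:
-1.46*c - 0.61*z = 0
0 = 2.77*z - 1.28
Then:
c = -0.19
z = 0.46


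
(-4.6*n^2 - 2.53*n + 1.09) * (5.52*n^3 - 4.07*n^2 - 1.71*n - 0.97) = -25.392*n^5 + 4.7564*n^4 + 24.1799*n^3 + 4.352*n^2 + 0.5902*n - 1.0573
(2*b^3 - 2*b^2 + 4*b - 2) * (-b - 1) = -2*b^4 - 2*b^2 - 2*b + 2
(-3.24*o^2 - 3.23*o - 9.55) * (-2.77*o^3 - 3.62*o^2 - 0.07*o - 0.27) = 8.9748*o^5 + 20.6759*o^4 + 38.3729*o^3 + 35.6719*o^2 + 1.5406*o + 2.5785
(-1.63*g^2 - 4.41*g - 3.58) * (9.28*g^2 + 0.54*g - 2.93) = -15.1264*g^4 - 41.805*g^3 - 30.8279*g^2 + 10.9881*g + 10.4894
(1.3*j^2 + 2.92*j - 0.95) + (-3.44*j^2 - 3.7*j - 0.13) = -2.14*j^2 - 0.78*j - 1.08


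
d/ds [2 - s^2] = -2*s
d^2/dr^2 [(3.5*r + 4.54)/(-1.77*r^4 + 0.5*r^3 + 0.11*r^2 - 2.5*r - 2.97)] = (-131.5818*r^7 - 234.90732*r^6 + 119.3757*r^5 + 94.060884*r^4 + 274.7951*r^3 + 257.746308*r^2 - 39.8211*r - 7.74143599999999)/(5.545233*r^12 - 4.69935*r^11 + 0.293643*r^10 + 23.95585*r^9 + 14.62089*r^8 - 16.83435*r^7 + 32.769115*r^6 + 70.54935*r^5 + 22.60929*r^4 - 2.50685*r^3 + 52.776603*r^2 + 66.15675*r + 26.198073)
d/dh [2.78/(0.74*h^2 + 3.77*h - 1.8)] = (-4.1144*h - 10.4806)/(0.74*h^2 + 3.77*h - 1.8)^2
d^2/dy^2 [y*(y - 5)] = 2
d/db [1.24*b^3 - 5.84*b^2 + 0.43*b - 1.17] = 3.72*b^2 - 11.68*b + 0.43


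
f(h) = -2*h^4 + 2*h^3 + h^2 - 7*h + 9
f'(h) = -8*h^3 + 6*h^2 + 2*h - 7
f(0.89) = 3.72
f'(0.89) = -6.11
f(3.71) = -279.98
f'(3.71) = -325.51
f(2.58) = -56.67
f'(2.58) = -99.29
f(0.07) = 8.52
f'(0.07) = -6.83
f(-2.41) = -63.78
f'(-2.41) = 135.01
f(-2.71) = -112.36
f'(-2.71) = 190.86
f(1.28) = 0.50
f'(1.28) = -11.39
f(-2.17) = -35.89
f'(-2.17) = 98.66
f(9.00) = -11637.00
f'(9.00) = -5335.00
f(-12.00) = -44691.00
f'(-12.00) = 14657.00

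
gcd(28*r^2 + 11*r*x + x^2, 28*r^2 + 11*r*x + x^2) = 28*r^2 + 11*r*x + x^2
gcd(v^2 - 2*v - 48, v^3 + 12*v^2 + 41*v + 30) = v + 6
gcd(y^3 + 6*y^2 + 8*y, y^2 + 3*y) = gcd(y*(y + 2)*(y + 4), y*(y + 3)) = y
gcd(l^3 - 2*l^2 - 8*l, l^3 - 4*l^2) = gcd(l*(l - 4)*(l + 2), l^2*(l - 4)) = l^2 - 4*l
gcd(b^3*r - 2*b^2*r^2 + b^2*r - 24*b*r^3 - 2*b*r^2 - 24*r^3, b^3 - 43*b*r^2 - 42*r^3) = 1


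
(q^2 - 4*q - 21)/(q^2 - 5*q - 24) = (q - 7)/(q - 8)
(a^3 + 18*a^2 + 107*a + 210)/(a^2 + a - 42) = (a^2 + 11*a + 30)/(a - 6)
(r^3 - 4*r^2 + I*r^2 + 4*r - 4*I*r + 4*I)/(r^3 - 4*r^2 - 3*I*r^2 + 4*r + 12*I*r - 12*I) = (r + I)/(r - 3*I)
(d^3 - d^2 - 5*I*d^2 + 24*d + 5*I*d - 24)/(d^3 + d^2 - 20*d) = (d^3 - d^2*(1 + 5*I) + d*(24 + 5*I) - 24)/(d*(d^2 + d - 20))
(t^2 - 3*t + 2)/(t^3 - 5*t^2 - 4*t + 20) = (t - 1)/(t^2 - 3*t - 10)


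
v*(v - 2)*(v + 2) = v^3 - 4*v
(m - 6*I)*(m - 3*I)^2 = m^3 - 12*I*m^2 - 45*m + 54*I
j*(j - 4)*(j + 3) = j^3 - j^2 - 12*j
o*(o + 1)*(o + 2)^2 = o^4 + 5*o^3 + 8*o^2 + 4*o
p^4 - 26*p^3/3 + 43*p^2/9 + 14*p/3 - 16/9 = (p - 8)*(p - 1)*(p - 1/3)*(p + 2/3)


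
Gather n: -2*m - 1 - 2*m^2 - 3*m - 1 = -2*m^2 - 5*m - 2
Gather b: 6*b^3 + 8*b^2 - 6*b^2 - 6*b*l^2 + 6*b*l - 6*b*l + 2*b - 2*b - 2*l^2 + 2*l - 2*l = 6*b^3 + 2*b^2 - 6*b*l^2 - 2*l^2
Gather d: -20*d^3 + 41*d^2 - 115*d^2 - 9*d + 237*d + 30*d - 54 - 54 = -20*d^3 - 74*d^2 + 258*d - 108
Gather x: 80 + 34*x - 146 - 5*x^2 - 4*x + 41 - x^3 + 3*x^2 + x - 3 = -x^3 - 2*x^2 + 31*x - 28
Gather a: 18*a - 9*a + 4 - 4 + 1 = 9*a + 1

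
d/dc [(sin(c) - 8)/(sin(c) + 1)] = 9*cos(c)/(sin(c) + 1)^2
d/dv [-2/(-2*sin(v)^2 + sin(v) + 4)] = 2*(1 - 4*sin(v))*cos(v)/(sin(v) + cos(2*v) + 3)^2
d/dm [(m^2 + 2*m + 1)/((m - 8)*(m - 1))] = (-11*m^2 + 14*m + 25)/(m^4 - 18*m^3 + 97*m^2 - 144*m + 64)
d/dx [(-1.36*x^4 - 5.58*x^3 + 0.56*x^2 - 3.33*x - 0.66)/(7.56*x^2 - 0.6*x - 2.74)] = (-20.5632*x^5 - 39.7368*x^4 + 21.6016*x^3 + 70.7064*x^2 + 6.9104*x + 8.7282)/(57.1536*x^4 - 9.072*x^3 - 41.0688*x^2 + 3.288*x + 7.5076)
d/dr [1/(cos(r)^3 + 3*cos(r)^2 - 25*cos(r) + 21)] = (3*cos(r)^2 + 6*cos(r) - 25)*sin(r)/(cos(r)^3 + 3*cos(r)^2 - 25*cos(r) + 21)^2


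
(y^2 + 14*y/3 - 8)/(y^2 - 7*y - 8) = (-y^2 - 14*y/3 + 8)/(-y^2 + 7*y + 8)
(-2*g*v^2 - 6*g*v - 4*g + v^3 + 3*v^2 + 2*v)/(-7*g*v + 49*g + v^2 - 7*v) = (2*g*v^2 + 6*g*v + 4*g - v^3 - 3*v^2 - 2*v)/(7*g*v - 49*g - v^2 + 7*v)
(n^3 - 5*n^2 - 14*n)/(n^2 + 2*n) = n - 7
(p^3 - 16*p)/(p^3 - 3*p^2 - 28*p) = (p - 4)/(p - 7)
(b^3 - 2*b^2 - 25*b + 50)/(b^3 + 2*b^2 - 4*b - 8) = (b^2 - 25)/(b^2 + 4*b + 4)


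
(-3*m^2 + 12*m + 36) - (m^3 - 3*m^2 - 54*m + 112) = -m^3 + 66*m - 76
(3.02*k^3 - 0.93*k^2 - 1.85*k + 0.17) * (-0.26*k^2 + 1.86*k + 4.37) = -0.7852*k^5 + 5.859*k^4 + 11.9486*k^3 - 7.5493*k^2 - 7.7683*k + 0.7429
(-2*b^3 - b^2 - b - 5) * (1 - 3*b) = 6*b^4 + b^3 + 2*b^2 + 14*b - 5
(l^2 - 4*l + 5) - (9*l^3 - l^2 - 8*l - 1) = -9*l^3 + 2*l^2 + 4*l + 6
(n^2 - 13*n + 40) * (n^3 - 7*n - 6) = n^5 - 13*n^4 + 33*n^3 + 85*n^2 - 202*n - 240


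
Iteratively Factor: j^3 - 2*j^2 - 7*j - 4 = (j + 1)*(j^2 - 3*j - 4) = (j + 1)^2*(j - 4)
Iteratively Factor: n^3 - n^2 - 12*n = (n - 4)*(n^2 + 3*n) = n*(n - 4)*(n + 3)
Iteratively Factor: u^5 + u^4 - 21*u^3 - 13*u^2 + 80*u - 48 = (u - 1)*(u^4 + 2*u^3 - 19*u^2 - 32*u + 48) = (u - 1)*(u + 4)*(u^3 - 2*u^2 - 11*u + 12) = (u - 1)^2*(u + 4)*(u^2 - u - 12) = (u - 1)^2*(u + 3)*(u + 4)*(u - 4)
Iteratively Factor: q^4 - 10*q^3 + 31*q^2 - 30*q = (q - 5)*(q^3 - 5*q^2 + 6*q) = q*(q - 5)*(q^2 - 5*q + 6) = q*(q - 5)*(q - 2)*(q - 3)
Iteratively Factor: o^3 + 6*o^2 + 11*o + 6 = (o + 3)*(o^2 + 3*o + 2) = (o + 1)*(o + 3)*(o + 2)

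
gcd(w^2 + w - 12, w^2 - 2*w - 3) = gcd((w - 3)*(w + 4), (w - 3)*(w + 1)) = w - 3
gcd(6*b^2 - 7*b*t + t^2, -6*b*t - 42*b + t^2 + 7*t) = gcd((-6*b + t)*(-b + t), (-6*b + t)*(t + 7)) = -6*b + t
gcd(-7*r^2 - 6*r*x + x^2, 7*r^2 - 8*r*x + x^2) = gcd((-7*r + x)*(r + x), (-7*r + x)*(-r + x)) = -7*r + x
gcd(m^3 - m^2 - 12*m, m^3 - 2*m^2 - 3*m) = m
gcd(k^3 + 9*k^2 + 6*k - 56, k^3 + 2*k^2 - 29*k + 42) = k^2 + 5*k - 14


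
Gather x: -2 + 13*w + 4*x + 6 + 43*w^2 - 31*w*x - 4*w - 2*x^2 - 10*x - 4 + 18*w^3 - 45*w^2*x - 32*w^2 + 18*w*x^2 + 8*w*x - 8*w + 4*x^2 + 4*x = 18*w^3 + 11*w^2 + w + x^2*(18*w + 2) + x*(-45*w^2 - 23*w - 2)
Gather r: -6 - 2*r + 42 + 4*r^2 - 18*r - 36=4*r^2 - 20*r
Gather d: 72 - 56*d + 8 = 80 - 56*d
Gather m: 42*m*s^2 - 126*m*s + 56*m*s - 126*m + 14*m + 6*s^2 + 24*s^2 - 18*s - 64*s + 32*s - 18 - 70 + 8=m*(42*s^2 - 70*s - 112) + 30*s^2 - 50*s - 80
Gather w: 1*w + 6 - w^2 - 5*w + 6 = -w^2 - 4*w + 12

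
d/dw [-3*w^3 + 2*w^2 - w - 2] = -9*w^2 + 4*w - 1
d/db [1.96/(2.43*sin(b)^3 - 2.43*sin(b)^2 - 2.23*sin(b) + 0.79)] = (-14.2884*sin(b)^2 + 9.5256*sin(b) + 4.3708)*cos(b)/(2.43*sin(b)^3 - 2.43*sin(b)^2 - 2.23*sin(b) + 0.79)^2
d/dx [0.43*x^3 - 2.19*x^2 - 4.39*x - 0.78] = 1.29*x^2 - 4.38*x - 4.39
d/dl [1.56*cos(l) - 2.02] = -1.56*sin(l)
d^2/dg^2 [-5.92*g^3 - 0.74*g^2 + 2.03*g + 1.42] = -35.52*g - 1.48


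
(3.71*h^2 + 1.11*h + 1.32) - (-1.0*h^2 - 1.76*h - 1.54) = 4.71*h^2 + 2.87*h + 2.86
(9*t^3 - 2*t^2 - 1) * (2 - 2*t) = -18*t^4 + 22*t^3 - 4*t^2 + 2*t - 2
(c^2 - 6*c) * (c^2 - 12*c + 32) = c^4 - 18*c^3 + 104*c^2 - 192*c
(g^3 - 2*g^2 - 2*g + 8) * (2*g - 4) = 2*g^4 - 8*g^3 + 4*g^2 + 24*g - 32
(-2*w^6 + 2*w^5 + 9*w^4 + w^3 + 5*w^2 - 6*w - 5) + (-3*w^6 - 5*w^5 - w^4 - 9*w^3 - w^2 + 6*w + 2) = -5*w^6 - 3*w^5 + 8*w^4 - 8*w^3 + 4*w^2 - 3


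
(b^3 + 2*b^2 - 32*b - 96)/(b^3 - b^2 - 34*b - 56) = (b^2 - 2*b - 24)/(b^2 - 5*b - 14)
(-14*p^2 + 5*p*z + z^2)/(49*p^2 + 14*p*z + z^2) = (-2*p + z)/(7*p + z)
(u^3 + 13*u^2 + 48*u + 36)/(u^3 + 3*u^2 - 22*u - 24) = (u + 6)/(u - 4)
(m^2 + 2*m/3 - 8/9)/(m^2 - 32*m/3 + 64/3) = (9*m^2 + 6*m - 8)/(3*(3*m^2 - 32*m + 64))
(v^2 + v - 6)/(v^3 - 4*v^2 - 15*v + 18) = (v - 2)/(v^2 - 7*v + 6)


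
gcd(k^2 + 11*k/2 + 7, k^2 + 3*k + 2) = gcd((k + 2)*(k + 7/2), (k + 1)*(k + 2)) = k + 2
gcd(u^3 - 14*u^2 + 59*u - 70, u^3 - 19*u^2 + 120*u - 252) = u - 7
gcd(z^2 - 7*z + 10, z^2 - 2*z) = z - 2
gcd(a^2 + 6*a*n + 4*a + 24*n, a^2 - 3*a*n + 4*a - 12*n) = a + 4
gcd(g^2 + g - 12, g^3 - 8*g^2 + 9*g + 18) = g - 3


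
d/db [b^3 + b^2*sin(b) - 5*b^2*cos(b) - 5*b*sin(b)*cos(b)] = 5*b^2*sin(b) + b^2*cos(b) + 3*b^2 + 2*b*sin(b) - 10*b*cos(b) - 5*b*cos(2*b) - 5*sin(2*b)/2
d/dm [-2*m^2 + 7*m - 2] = 7 - 4*m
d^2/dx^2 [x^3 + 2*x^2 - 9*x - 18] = 6*x + 4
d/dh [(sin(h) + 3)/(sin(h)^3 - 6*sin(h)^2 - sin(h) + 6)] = (-2*sin(h)^3 - 3*sin(h)^2 + 36*sin(h) + 9)/((sin(h) - 6)^2*cos(h)^3)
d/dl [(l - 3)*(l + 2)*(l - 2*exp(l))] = -2*l^2*exp(l) + 3*l^2 - 2*l*exp(l) - 2*l + 14*exp(l) - 6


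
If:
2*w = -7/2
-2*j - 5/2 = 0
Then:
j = -5/4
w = -7/4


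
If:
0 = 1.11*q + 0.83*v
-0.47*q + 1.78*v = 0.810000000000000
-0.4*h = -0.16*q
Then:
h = -0.11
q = -0.28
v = 0.38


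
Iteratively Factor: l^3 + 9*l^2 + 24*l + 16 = (l + 1)*(l^2 + 8*l + 16) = (l + 1)*(l + 4)*(l + 4)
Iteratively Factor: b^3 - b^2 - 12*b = (b + 3)*(b^2 - 4*b) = b*(b + 3)*(b - 4)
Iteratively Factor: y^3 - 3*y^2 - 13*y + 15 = (y + 3)*(y^2 - 6*y + 5) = (y - 5)*(y + 3)*(y - 1)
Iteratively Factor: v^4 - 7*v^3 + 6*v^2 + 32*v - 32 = (v - 4)*(v^3 - 3*v^2 - 6*v + 8) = (v - 4)^2*(v^2 + v - 2) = (v - 4)^2*(v + 2)*(v - 1)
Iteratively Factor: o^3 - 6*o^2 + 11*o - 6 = (o - 2)*(o^2 - 4*o + 3) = (o - 3)*(o - 2)*(o - 1)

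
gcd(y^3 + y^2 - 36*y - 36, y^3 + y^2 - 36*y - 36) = y^3 + y^2 - 36*y - 36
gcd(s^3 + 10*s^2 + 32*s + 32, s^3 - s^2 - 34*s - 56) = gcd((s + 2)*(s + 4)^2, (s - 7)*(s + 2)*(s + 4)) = s^2 + 6*s + 8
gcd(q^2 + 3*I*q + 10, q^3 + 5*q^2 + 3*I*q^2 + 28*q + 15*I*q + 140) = 1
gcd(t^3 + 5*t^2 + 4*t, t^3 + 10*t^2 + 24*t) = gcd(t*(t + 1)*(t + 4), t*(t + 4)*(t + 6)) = t^2 + 4*t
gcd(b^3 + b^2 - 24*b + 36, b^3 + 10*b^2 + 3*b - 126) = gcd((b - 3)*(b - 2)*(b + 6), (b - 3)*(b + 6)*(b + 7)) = b^2 + 3*b - 18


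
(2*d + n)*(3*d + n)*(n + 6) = 6*d^2*n + 36*d^2 + 5*d*n^2 + 30*d*n + n^3 + 6*n^2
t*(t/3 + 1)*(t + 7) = t^3/3 + 10*t^2/3 + 7*t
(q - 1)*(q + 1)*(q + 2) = q^3 + 2*q^2 - q - 2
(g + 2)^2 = g^2 + 4*g + 4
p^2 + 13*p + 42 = (p + 6)*(p + 7)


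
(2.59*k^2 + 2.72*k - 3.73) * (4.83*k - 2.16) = 12.5097*k^3 + 7.5432*k^2 - 23.8911*k + 8.0568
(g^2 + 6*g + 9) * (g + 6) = g^3 + 12*g^2 + 45*g + 54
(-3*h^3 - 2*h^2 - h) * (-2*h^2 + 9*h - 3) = 6*h^5 - 23*h^4 - 7*h^3 - 3*h^2 + 3*h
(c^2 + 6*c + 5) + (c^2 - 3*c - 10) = 2*c^2 + 3*c - 5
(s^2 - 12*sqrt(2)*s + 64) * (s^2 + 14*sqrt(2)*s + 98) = s^4 + 2*sqrt(2)*s^3 - 174*s^2 - 280*sqrt(2)*s + 6272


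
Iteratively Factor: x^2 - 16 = (x + 4)*(x - 4)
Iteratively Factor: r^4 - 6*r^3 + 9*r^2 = (r)*(r^3 - 6*r^2 + 9*r) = r^2*(r^2 - 6*r + 9) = r^2*(r - 3)*(r - 3)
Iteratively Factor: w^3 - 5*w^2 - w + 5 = (w - 1)*(w^2 - 4*w - 5) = (w - 1)*(w + 1)*(w - 5)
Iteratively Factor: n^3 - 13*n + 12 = (n - 3)*(n^2 + 3*n - 4) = (n - 3)*(n - 1)*(n + 4)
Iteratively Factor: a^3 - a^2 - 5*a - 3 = (a + 1)*(a^2 - 2*a - 3) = (a + 1)^2*(a - 3)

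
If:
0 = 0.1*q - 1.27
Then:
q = 12.70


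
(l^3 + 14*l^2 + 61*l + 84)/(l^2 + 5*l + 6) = (l^2 + 11*l + 28)/(l + 2)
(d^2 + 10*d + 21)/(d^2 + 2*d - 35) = (d + 3)/(d - 5)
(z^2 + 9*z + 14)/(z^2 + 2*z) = (z + 7)/z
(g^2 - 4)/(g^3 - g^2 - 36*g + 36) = (g^2 - 4)/(g^3 - g^2 - 36*g + 36)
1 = 1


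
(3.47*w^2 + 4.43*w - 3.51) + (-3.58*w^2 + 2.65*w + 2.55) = -0.11*w^2 + 7.08*w - 0.96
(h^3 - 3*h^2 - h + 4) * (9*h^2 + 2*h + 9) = 9*h^5 - 25*h^4 - 6*h^3 + 7*h^2 - h + 36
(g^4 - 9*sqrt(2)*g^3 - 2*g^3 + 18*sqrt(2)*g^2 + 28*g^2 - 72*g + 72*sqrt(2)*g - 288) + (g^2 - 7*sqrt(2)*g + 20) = g^4 - 9*sqrt(2)*g^3 - 2*g^3 + 18*sqrt(2)*g^2 + 29*g^2 - 72*g + 65*sqrt(2)*g - 268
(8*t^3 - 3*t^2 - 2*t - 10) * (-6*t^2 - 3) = -48*t^5 + 18*t^4 - 12*t^3 + 69*t^2 + 6*t + 30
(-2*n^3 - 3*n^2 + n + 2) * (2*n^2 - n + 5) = -4*n^5 - 4*n^4 - 5*n^3 - 12*n^2 + 3*n + 10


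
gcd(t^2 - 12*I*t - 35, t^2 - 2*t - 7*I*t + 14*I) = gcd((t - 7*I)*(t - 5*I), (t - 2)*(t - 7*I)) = t - 7*I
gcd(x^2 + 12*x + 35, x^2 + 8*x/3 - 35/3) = x + 5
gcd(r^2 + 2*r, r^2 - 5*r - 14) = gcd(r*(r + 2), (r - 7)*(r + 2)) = r + 2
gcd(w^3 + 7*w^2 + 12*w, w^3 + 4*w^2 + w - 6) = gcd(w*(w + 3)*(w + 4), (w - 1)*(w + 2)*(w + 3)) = w + 3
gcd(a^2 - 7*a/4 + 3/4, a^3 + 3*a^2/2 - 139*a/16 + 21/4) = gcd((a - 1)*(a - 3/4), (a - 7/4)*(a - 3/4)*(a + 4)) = a - 3/4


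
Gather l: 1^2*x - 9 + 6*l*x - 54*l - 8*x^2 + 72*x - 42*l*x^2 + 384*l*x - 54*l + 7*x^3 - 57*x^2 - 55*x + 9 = l*(-42*x^2 + 390*x - 108) + 7*x^3 - 65*x^2 + 18*x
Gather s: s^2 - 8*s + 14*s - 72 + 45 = s^2 + 6*s - 27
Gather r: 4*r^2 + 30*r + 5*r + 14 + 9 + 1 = 4*r^2 + 35*r + 24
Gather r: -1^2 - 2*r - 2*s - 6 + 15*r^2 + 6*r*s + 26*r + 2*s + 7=15*r^2 + r*(6*s + 24)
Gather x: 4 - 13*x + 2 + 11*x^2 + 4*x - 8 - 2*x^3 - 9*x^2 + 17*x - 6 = -2*x^3 + 2*x^2 + 8*x - 8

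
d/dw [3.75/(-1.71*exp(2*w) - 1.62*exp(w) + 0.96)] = (12.825*exp(w) + 6.075)*exp(w)/(1.71*exp(2*w) + 1.62*exp(w) - 0.96)^2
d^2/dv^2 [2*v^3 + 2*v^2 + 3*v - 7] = 12*v + 4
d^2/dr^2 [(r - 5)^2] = 2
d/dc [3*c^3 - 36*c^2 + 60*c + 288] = 9*c^2 - 72*c + 60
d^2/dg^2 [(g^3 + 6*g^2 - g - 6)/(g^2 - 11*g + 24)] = 36*(9*g^3 - 69*g^2 + 111*g + 145)/(g^6 - 33*g^5 + 435*g^4 - 2915*g^3 + 10440*g^2 - 19008*g + 13824)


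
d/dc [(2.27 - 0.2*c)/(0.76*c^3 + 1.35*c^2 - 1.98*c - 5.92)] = (0.304*c^3 - 4.9056*c^2 - 6.129*c + 5.6786)/(0.5776*c^6 + 2.052*c^5 - 1.1871*c^4 - 14.3444*c^3 - 12.0636*c^2 + 23.4432*c + 35.0464)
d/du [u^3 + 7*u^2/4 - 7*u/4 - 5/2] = 3*u^2 + 7*u/2 - 7/4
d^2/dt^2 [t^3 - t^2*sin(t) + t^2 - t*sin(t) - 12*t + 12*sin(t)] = t^2*sin(t) + t*sin(t) - 4*t*cos(t) + 6*t - 14*sin(t) - 2*cos(t) + 2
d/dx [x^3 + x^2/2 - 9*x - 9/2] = 3*x^2 + x - 9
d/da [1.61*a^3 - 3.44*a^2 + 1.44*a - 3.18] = 4.83*a^2 - 6.88*a + 1.44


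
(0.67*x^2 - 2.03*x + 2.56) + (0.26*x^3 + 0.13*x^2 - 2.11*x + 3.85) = 0.26*x^3 + 0.8*x^2 - 4.14*x + 6.41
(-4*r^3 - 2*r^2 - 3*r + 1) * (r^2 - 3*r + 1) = -4*r^5 + 10*r^4 - r^3 + 8*r^2 - 6*r + 1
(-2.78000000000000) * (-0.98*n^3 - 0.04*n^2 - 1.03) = 2.7244*n^3 + 0.1112*n^2 + 2.8634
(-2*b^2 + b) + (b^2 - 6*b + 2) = -b^2 - 5*b + 2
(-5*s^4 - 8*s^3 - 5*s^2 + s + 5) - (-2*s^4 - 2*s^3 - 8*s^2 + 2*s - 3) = -3*s^4 - 6*s^3 + 3*s^2 - s + 8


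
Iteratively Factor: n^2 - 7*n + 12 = (n - 4)*(n - 3)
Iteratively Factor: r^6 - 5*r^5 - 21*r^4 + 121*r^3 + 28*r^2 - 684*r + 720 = (r - 2)*(r^5 - 3*r^4 - 27*r^3 + 67*r^2 + 162*r - 360) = (r - 2)*(r + 4)*(r^4 - 7*r^3 + r^2 + 63*r - 90) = (r - 2)^2*(r + 4)*(r^3 - 5*r^2 - 9*r + 45) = (r - 3)*(r - 2)^2*(r + 4)*(r^2 - 2*r - 15) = (r - 5)*(r - 3)*(r - 2)^2*(r + 4)*(r + 3)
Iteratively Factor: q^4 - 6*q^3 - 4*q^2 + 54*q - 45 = (q - 5)*(q^3 - q^2 - 9*q + 9) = (q - 5)*(q + 3)*(q^2 - 4*q + 3) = (q - 5)*(q - 3)*(q + 3)*(q - 1)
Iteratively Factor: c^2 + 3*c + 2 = (c + 1)*(c + 2)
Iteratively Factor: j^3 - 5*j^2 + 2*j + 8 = (j + 1)*(j^2 - 6*j + 8) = (j - 4)*(j + 1)*(j - 2)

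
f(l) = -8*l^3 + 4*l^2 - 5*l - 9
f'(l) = -24*l^2 + 8*l - 5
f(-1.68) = 48.62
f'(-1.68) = -86.18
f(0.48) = -11.36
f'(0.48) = -6.69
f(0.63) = -12.56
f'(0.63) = -9.49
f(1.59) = -39.00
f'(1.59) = -52.95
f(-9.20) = 6605.06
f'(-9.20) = -2109.96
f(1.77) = -49.68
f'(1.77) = -66.03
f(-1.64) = 45.25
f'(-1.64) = -82.67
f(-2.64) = 179.28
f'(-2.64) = -193.39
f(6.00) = -1623.00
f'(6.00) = -821.00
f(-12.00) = 14451.00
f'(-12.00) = -3557.00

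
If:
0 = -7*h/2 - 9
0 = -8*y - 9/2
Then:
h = -18/7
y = -9/16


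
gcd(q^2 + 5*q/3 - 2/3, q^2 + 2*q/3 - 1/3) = q - 1/3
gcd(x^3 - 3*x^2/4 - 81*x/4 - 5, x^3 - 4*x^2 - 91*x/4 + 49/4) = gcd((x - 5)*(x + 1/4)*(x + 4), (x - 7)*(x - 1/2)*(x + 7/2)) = 1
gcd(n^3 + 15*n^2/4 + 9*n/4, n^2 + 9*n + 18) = n + 3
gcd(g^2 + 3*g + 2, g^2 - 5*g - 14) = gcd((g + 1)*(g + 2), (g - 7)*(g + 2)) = g + 2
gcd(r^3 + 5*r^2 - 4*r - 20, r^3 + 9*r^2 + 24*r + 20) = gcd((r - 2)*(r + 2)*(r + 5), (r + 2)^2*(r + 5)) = r^2 + 7*r + 10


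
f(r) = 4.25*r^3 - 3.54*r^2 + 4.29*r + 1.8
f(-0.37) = -0.49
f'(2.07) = 44.27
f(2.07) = 33.21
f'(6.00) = 420.81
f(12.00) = 6887.52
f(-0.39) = -0.66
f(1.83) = 23.84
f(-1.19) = -15.48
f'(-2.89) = 131.24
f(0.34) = 3.02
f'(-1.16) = 29.66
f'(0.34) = 3.36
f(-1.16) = -14.57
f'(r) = 12.75*r^2 - 7.08*r + 4.29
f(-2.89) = -142.75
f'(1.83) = 34.03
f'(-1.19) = 30.77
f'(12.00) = 1755.33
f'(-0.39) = 8.99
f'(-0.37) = 8.66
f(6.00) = 818.10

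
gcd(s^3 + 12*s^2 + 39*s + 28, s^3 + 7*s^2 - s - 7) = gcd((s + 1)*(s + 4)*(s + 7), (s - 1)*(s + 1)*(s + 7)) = s^2 + 8*s + 7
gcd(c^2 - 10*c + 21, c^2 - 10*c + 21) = c^2 - 10*c + 21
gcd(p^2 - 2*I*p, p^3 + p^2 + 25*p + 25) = 1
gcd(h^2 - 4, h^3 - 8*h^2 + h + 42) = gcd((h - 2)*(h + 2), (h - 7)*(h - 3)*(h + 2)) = h + 2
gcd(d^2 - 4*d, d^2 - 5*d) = d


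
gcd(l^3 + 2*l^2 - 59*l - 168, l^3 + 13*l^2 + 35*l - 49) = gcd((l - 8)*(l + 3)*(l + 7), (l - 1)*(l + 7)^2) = l + 7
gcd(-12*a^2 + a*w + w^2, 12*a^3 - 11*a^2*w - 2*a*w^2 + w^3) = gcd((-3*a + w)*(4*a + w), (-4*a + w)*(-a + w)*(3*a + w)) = 1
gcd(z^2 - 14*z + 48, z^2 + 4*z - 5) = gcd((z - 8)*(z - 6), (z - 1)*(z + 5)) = 1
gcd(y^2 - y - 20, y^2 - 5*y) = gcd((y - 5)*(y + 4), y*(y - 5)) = y - 5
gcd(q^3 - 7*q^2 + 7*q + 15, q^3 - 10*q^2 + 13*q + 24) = q^2 - 2*q - 3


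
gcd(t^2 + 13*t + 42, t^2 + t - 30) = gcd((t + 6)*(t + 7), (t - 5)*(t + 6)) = t + 6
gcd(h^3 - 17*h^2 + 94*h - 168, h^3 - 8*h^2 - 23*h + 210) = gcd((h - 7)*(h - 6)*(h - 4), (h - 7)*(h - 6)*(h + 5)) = h^2 - 13*h + 42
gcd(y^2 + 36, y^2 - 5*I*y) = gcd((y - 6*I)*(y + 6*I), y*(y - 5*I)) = 1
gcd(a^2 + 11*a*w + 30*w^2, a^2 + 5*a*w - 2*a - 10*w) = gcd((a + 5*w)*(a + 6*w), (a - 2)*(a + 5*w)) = a + 5*w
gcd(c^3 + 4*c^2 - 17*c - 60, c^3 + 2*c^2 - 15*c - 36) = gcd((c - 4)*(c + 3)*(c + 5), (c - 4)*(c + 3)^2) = c^2 - c - 12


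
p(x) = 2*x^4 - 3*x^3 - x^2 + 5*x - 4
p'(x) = 8*x^3 - 9*x^2 - 2*x + 5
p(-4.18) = 787.30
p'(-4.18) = -728.17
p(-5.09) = 1682.72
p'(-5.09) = -1272.97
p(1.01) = -0.98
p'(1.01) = 2.04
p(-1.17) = -2.67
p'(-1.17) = -17.79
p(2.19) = 16.65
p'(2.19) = 41.48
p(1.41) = 0.56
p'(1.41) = 6.71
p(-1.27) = -0.61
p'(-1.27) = -23.36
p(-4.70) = 1237.82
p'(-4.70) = -1014.99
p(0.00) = -4.00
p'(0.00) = 5.00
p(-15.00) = 111071.00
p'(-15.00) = -28990.00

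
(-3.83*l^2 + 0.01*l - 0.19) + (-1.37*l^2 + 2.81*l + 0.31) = -5.2*l^2 + 2.82*l + 0.12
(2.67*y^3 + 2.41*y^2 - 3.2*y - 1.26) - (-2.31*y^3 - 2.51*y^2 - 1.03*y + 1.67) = 4.98*y^3 + 4.92*y^2 - 2.17*y - 2.93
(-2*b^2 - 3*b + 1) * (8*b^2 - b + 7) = -16*b^4 - 22*b^3 - 3*b^2 - 22*b + 7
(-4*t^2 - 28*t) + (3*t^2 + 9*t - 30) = -t^2 - 19*t - 30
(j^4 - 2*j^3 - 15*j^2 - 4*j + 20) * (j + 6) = j^5 + 4*j^4 - 27*j^3 - 94*j^2 - 4*j + 120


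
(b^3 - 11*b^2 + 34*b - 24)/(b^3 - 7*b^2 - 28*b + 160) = (b^2 - 7*b + 6)/(b^2 - 3*b - 40)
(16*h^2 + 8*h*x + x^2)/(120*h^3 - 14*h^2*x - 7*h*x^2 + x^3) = (4*h + x)/(30*h^2 - 11*h*x + x^2)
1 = 1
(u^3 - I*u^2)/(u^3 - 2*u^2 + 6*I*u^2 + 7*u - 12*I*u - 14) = u^2/(u^2 + u*(-2 + 7*I) - 14*I)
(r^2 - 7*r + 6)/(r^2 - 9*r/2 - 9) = 2*(r - 1)/(2*r + 3)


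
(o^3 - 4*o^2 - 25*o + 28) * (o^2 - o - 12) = o^5 - 5*o^4 - 33*o^3 + 101*o^2 + 272*o - 336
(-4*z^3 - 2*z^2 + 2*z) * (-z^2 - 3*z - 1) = 4*z^5 + 14*z^4 + 8*z^3 - 4*z^2 - 2*z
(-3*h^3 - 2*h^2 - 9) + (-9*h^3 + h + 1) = -12*h^3 - 2*h^2 + h - 8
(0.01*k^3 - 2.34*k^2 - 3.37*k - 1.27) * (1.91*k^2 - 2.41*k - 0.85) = 0.0191*k^5 - 4.4935*k^4 - 0.8058*k^3 + 7.685*k^2 + 5.9252*k + 1.0795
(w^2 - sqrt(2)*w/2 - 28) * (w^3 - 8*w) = w^5 - sqrt(2)*w^4/2 - 36*w^3 + 4*sqrt(2)*w^2 + 224*w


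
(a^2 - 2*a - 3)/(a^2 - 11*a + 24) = (a + 1)/(a - 8)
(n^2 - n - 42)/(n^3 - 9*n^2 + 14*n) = (n + 6)/(n*(n - 2))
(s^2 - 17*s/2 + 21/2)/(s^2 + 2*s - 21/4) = 2*(s - 7)/(2*s + 7)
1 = 1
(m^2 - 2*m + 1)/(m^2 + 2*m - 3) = (m - 1)/(m + 3)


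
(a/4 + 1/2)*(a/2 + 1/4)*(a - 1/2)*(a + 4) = a^4/8 + 3*a^3/4 + 31*a^2/32 - 3*a/16 - 1/4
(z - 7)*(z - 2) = z^2 - 9*z + 14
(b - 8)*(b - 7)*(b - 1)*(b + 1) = b^4 - 15*b^3 + 55*b^2 + 15*b - 56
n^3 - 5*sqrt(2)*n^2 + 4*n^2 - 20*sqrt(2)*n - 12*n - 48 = (n + 4)*(n - 6*sqrt(2))*(n + sqrt(2))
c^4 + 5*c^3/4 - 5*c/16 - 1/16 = (c - 1/2)*(c + 1/4)*(c + 1/2)*(c + 1)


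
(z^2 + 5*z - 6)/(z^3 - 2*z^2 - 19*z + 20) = (z + 6)/(z^2 - z - 20)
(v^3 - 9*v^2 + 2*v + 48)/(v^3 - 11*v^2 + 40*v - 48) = (v^2 - 6*v - 16)/(v^2 - 8*v + 16)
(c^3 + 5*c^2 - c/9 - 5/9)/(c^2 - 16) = (9*c^3 + 45*c^2 - c - 5)/(9*(c^2 - 16))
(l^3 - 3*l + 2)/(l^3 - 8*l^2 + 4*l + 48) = (l^2 - 2*l + 1)/(l^2 - 10*l + 24)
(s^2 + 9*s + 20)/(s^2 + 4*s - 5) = (s + 4)/(s - 1)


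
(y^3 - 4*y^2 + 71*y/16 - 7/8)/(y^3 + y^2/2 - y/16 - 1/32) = 2*(4*y^2 - 15*y + 14)/(8*y^2 + 6*y + 1)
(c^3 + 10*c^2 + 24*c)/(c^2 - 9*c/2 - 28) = 2*c*(c^2 + 10*c + 24)/(2*c^2 - 9*c - 56)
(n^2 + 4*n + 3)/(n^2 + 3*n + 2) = (n + 3)/(n + 2)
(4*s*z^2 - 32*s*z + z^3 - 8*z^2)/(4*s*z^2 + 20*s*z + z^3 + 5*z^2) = (z - 8)/(z + 5)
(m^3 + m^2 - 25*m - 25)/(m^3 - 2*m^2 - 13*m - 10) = (m + 5)/(m + 2)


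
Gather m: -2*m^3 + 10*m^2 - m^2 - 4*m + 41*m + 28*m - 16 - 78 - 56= -2*m^3 + 9*m^2 + 65*m - 150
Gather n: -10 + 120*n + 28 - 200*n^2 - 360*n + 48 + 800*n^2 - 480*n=600*n^2 - 720*n + 66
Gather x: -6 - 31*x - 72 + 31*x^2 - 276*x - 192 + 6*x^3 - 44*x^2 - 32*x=6*x^3 - 13*x^2 - 339*x - 270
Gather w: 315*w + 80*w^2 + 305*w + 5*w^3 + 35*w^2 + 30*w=5*w^3 + 115*w^2 + 650*w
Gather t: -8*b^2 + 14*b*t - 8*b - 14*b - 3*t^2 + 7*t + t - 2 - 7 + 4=-8*b^2 - 22*b - 3*t^2 + t*(14*b + 8) - 5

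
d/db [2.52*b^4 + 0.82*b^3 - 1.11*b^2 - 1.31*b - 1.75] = 10.08*b^3 + 2.46*b^2 - 2.22*b - 1.31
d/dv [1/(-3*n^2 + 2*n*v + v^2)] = 2*(-n - v)/(-3*n^2 + 2*n*v + v^2)^2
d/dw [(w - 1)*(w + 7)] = 2*w + 6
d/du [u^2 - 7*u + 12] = 2*u - 7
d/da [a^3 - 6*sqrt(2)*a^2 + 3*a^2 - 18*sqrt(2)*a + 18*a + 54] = 3*a^2 - 12*sqrt(2)*a + 6*a - 18*sqrt(2) + 18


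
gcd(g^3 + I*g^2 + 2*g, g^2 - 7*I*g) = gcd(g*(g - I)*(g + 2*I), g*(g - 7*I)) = g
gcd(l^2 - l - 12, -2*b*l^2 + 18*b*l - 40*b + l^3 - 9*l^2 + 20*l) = l - 4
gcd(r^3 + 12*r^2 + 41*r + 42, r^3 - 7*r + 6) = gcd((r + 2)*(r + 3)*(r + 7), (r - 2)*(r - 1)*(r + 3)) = r + 3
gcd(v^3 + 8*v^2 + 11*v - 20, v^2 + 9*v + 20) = v^2 + 9*v + 20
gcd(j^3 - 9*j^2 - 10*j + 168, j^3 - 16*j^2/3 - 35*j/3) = j - 7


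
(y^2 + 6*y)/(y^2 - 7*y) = (y + 6)/(y - 7)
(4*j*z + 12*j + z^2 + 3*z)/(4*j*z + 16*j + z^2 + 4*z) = (z + 3)/(z + 4)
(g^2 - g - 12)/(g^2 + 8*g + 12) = (g^2 - g - 12)/(g^2 + 8*g + 12)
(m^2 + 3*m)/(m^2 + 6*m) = (m + 3)/(m + 6)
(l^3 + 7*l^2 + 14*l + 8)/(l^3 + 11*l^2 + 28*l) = (l^2 + 3*l + 2)/(l*(l + 7))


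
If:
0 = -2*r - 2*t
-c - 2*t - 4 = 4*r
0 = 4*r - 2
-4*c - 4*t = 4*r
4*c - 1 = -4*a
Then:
No Solution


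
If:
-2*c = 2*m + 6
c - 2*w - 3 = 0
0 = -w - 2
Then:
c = -1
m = -2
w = -2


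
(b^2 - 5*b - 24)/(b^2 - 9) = (b - 8)/(b - 3)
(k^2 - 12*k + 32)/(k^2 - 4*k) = (k - 8)/k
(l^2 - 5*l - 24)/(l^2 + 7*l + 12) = (l - 8)/(l + 4)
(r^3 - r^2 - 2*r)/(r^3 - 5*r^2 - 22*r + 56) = r*(r + 1)/(r^2 - 3*r - 28)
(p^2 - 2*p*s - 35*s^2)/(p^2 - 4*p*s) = (p^2 - 2*p*s - 35*s^2)/(p*(p - 4*s))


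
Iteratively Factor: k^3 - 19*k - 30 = (k + 3)*(k^2 - 3*k - 10) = (k + 2)*(k + 3)*(k - 5)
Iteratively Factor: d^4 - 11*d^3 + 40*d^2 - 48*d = (d - 4)*(d^3 - 7*d^2 + 12*d) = d*(d - 4)*(d^2 - 7*d + 12) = d*(d - 4)*(d - 3)*(d - 4)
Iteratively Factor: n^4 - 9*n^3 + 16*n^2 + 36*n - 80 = (n - 5)*(n^3 - 4*n^2 - 4*n + 16) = (n - 5)*(n - 4)*(n^2 - 4) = (n - 5)*(n - 4)*(n - 2)*(n + 2)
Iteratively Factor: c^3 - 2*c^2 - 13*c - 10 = (c + 1)*(c^2 - 3*c - 10) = (c + 1)*(c + 2)*(c - 5)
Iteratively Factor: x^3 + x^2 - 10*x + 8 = (x - 2)*(x^2 + 3*x - 4) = (x - 2)*(x + 4)*(x - 1)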